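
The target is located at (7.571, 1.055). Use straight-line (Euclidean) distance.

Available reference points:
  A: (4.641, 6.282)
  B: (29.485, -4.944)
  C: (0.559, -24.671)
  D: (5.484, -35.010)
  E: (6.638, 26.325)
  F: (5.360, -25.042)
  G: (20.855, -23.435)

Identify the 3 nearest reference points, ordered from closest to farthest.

A, B, E

Distances from (7.571, 1.055):
A: √((-2.930)² + (5.227)²) = √(8.58490 + 27.32153) = 5.992
B: √((21.914)² + (-5.999)²) = √(480.22340 + 35.98800) = 22.720
C: √((-7.012)² + (-25.726)²) = √(49.16814 + 661.82708) = 26.664
D: √((-2.087)² + (-36.065)²) = √(4.35557 + 1300.68422) = 36.125
E: √((-0.933)² + (25.270)²) = √(0.87049 + 638.57290) = 25.287
F: √((-2.211)² + (-26.097)²) = √(4.88852 + 681.05341) = 26.190
G: √((13.284)² + (-24.490)²) = √(176.46466 + 599.76010) = 27.861
Sorted: A (5.992) < B (22.720) < E (25.287) < F (26.190) < C (26.664) < …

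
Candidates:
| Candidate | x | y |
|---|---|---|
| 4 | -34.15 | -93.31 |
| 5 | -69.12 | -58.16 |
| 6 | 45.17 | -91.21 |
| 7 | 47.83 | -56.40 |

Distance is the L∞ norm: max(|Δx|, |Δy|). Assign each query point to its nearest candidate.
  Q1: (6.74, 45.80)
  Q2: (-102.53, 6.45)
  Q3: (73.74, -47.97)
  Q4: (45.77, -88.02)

Q1 at (6.74, 45.80):
  4: 139.11
  5: 103.96
  6: 137.01
  7: 102.20
  → nearest: 7 (102.20)
Q2 at (-102.53, 6.45):
  4: 99.76
  5: 64.61
  6: 147.70
  7: 150.36
  → nearest: 5 (64.61)
Q3 at (73.74, -47.97):
  4: 107.89
  5: 142.86
  6: 43.24
  7: 25.91
  → nearest: 7 (25.91)
Q4 at (45.77, -88.02):
  4: 79.92
  5: 114.89
  6: 3.19
  7: 31.62
  → nearest: 6 (3.19)

Q1→7; Q2→5; Q3→7; Q4→6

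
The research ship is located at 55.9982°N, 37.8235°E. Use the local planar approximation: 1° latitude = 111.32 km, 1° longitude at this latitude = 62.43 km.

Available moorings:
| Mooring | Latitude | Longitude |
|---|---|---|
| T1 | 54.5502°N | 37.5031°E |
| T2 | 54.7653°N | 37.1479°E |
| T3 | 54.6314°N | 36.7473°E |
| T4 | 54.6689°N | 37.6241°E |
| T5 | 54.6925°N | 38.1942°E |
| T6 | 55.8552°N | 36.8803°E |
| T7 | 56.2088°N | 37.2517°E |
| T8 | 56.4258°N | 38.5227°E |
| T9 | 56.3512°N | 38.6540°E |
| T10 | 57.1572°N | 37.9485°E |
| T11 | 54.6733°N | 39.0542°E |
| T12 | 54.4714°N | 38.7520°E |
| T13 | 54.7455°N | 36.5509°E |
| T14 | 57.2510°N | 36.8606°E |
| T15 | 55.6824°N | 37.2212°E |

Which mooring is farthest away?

T12

Distances from 55.9982°N, 37.8235°E:
T1: √((-1.4480·111.32)² + (-0.3204·62.43)²) = √(25982.654539 + 400.102887) = 162.4277 km
T2: √((-1.2329·111.32)² + (-0.6756·62.43)²) = √(18836.581999 + 1778.959052) = 143.5811 km
T3: √((-1.3668·111.32)² + (-1.0762·62.43)²) = √(23150.284662 + 4514.115275) = 166.3262 km
T4: √((-1.3293·111.32)² + (-0.1994·62.43)²) = √(21897.392594 + 154.966198) = 148.5004 km
T5: √((-1.3057·111.32)² + (0.3707·62.43)²) = √(21126.774827 + 535.589238) = 147.1814 km
T6: √((-0.1430·111.32)² + (-0.9432·62.43)²) = √(253.406920 + 3467.322630) = 60.9978 km
T7: √((0.2106·111.32)² + (-0.5718·62.43)²) = √(549.620761 + 1274.309650) = 42.7075 km
T8: √((0.4276·111.32)² + (0.6992·62.43)²) = √(2265.801127 + 1905.414690) = 64.5850 km
T9: √((0.3530·111.32)² + (0.8305·62.43)²) = √(1544.172472 + 2688.227029) = 65.0569 km
T10: √((1.1590·111.32)² + (0.1250·62.43)²) = √(16646.129435 + 60.898514) = 129.2557 km
T11: √((-1.3249·111.32)² + (1.2307·62.43)²) = √(21752.671207 + 5903.248576) = 166.3007 km
T12: √((-1.5268·111.32)² + (0.9285·62.43)²) = √(28887.549181 + 3360.086719) = 179.5763 km
T13: √((-1.2527·111.32)² + (-1.2726·62.43)²) = √(19446.459800 + 6312.051123) = 160.4946 km
T14: √((1.2528·111.32)² + (-0.9629·62.43)²) = √(19449.564651 + 3613.674601) = 151.8659 km
T15: √((-0.3158·111.32)² + (-0.6023·62.43)²) = √(1235.863900 + 1413.879495) = 51.4757 km
Maximum: T12 at 179.5763 km.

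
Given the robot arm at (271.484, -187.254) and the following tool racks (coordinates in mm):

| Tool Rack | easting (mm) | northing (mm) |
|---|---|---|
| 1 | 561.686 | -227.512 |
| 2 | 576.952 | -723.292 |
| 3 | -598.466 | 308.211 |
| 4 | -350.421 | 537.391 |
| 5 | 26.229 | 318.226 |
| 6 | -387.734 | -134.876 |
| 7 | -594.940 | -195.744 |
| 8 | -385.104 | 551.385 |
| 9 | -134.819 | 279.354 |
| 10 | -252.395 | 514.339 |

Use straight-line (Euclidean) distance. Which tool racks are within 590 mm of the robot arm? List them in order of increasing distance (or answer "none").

Distances from (271.484, -187.254):
1: 292.981 mm
2: 616.966 mm
3: 1001.149 mm
4: 954.922 mm
5: 561.836 mm
6: 661.296 mm
7: 866.466 mm
8: 988.279 mm
9: 618.712 mm
10: 875.604 mm
Threshold 590 mm: 1 (292.981 mm), 5 (561.836 mm) are within range.

1, 5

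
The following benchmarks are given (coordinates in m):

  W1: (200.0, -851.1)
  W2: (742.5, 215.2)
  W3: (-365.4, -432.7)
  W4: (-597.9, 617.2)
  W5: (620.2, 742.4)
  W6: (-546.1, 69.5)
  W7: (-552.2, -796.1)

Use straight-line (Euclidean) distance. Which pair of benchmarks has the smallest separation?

W3 and W7

Pairwise distances:
W3–W7: 408.6 m
W3–W6: 533.7 m
W2–W5: 541.2 m
W4–W6: 550.1 m
W1–W3: 703.4 m
W1–W7: 754.2 m
W6–W7: 865.6 m
W3–W4: 1075.3 m
W1–W6: 1185.0 m
W1–W2: 1196.4 m
W4–W5: 1224.5 m
W2–W3: 1283.4 m
W2–W6: 1296.8 m
W5–W6: 1346.5 m
W2–W4: 1399.4 m
W4–W7: 1414.0 m
W3–W5: 1533.7 m
W2–W7: 1642.9 m
W1–W5: 1648.0 m
W1–W4: 1671.1 m
W5–W7: 1934.3 m
Closest pair: W3–W7 at 408.6 m.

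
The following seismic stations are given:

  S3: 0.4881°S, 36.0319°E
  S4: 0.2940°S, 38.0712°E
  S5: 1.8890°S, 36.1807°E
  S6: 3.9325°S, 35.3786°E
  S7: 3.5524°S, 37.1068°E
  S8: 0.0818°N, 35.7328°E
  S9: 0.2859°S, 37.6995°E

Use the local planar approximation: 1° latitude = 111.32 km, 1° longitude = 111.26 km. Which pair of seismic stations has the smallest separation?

Pairwise distances:
S3–S4: 227.9190 km
S3–S5: 156.8245 km
S3–S6: 390.2593 km
S3–S7: 361.4747 km
S3–S8: 71.6395 km
S3–S9: 186.8976 km
S4–S5: 275.2591 km
S4–S6: 503.7887 km
S4–S7: 378.2626 km
S4–S8: 263.5123 km
S4–S9: 41.3652 km
S5–S6: 244.3611 km
S5–S7: 211.9071 km
S5–S8: 224.9780 km
S5–S9: 245.7677 km
S6–S7: 196.8801 km
S6–S8: 448.6062 km
S6–S9: 481.1093 km
S7–S8: 432.4786 km
S7–S9: 369.5579 km
S8–S9: 222.6106 km
Closest pair: S4–S9 at 41.3652 km.

S4 and S9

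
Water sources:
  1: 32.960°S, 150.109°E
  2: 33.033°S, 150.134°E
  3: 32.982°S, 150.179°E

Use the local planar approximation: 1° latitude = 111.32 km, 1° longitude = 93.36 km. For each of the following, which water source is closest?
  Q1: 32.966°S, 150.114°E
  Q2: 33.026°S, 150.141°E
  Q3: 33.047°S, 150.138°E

Q1 at 32.966°S, 150.114°E:
  1: 0.815 km
  2: 7.689 km
  3: 6.324 km
  → nearest: 1 (0.815 km)
Q2 at 33.026°S, 150.141°E:
  1: 7.931 km
  2: 1.017 km
  3: 6.048 km
  → nearest: 2 (1.017 km)
Q3 at 33.047°S, 150.138°E:
  1: 10.056 km
  2: 1.603 km
  3: 8.186 km
  → nearest: 2 (1.603 km)

Q1→1; Q2→2; Q3→2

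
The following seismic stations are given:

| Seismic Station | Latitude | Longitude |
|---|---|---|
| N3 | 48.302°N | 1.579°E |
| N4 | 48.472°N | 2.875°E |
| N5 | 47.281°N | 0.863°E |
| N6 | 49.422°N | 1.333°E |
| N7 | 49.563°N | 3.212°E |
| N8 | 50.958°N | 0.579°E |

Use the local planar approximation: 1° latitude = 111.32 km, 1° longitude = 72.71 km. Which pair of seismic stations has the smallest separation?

Pairwise distances:
N3–N4: 96.114 km
N4–N7: 123.897 km
N3–N5: 125.013 km
N3–N6: 125.955 km
N6–N7: 137.521 km
N4–N6: 154.125 km
N6–N8: 179.561 km
N3–N7: 183.856 km
N4–N5: 197.432 km
N5–N6: 240.774 km
N7–N8: 246.509 km
N3–N8: 304.475 km
N5–N7: 306.110 km
N4–N8: 323.196 km
N5–N8: 409.844 km
Closest pair: N3–N4 at 96.114 km.

N3 and N4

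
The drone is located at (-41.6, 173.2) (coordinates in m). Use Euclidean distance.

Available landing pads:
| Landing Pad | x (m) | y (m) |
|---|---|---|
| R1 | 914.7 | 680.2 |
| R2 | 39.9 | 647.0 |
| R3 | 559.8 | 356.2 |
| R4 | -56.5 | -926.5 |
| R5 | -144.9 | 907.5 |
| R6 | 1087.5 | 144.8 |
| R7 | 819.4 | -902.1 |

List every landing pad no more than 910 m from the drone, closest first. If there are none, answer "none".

Distances from (-41.6, 173.2):
R1: √((956.3)² + (507.0)²) = √(914509.690 + 257049.000) = 1082.4 m
R2: √((81.5)² + (473.8)²) = √(6642.250 + 224486.440) = 480.8 m
R3: √((601.4)² + (183.0)²) = √(361681.960 + 33489.000) = 628.6 m
R4: √((-14.9)² + (-1099.7)²) = √(222.010 + 1209340.090) = 1099.8 m
R5: √((-103.3)² + (734.3)²) = √(10670.890 + 539196.490) = 741.5 m
R6: √((1129.1)² + (-28.4)²) = √(1274866.810 + 806.560) = 1129.5 m
R7: √((861.0)² + (-1075.3)²) = √(741321.000 + 1156270.090) = 1377.5 m
Threshold 910 m: R2 (480.8 m), R3 (628.6 m), R5 (741.5 m) are within range.

R2, R3, R5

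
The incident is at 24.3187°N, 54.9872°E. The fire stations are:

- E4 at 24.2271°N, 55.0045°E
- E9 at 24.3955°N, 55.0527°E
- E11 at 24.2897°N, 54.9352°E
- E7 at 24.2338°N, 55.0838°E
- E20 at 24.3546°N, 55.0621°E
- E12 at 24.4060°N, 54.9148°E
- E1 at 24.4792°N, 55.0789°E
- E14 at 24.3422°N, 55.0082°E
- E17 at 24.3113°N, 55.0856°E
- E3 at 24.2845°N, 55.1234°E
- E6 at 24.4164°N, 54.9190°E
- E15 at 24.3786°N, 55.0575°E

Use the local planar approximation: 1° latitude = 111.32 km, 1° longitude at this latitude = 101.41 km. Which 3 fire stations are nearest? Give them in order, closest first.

Distances from 24.3187°N, 54.9872°E:
E4: √((-0.0916·111.32)² + (0.0173·101.41)²) = √(103.977014 + 3.077895) = 10.3467 km
E9: √((0.0768·111.32)² + (0.0655·101.41)²) = √(73.091830 + 44.120880) = 10.8265 km
E11: √((-0.0290·111.32)² + (-0.0520·101.41)²) = √(10.421792 + 27.807904) = 6.1830 km
E7: √((-0.0849·111.32)² + (0.0966·101.41)²) = √(89.322686 + 95.965652) = 13.6121 km
E20: √((0.0359·111.32)² + (0.0749·101.41)²) = √(15.971117 + 57.693276) = 8.5828 km
E12: √((0.0873·111.32)² + (-0.0724·101.41)²) = √(94.444111 + 53.906197) = 12.1799 km
E1: √((0.1605·111.32)² + (0.0917·101.41)²) = √(319.224686 + 86.476925) = 20.1420 km
E14: √((0.0235·111.32)² + (0.0210·101.41)²) = √(6.843561 + 4.535239) = 3.3732 km
E17: √((-0.0074·111.32)² + (0.0984·101.41)²) = √(0.678594 + 99.575332) = 10.0127 km
E3: √((-0.0342·111.32)² + (0.1362·101.41)²) = √(14.494345 + 190.772504) = 14.3271 km
E6: √((0.0977·111.32)² + (-0.0682·101.41)²) = √(118.286593 + 47.833297) = 12.8888 km
E15: √((0.0599·111.32)² + (0.0703·101.41)²) = √(44.463131 + 50.824395) = 9.7615 km
Sorted: E14 (3.3732 km) < E11 (6.1830 km) < E20 (8.5828 km) < E15 (9.7615 km) < E17 (10.0127 km) < …

E14, E11, E20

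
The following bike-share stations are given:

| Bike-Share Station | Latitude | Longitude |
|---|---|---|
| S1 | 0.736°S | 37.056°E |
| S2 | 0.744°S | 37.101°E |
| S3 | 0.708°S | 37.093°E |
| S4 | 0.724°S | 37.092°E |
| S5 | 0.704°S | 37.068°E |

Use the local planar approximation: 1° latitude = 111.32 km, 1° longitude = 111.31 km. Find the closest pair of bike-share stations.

S3 and S4

Pairwise distances:
S1–S2: √((-0.008·111.32)² + (0.045·111.31)²) = √(0.79310 + 25.08958) = 5.088 km
S1–S3: √((0.028·111.32)² + (0.037·111.31)²) = √(9.71544 + 16.96180) = 5.165 km
S1–S4: √((0.012·111.32)² + (0.036·111.31)²) = √(1.78447 + 16.05733) = 4.224 km
S1–S5: √((0.032·111.32)² + (0.012·111.31)²) = √(12.68955 + 1.78415) = 3.804 km
S2–S3: √((0.036·111.32)² + (-0.008·111.31)²) = √(16.06022 + 0.79295) = 4.105 km
S2–S4: √((0.020·111.32)² + (-0.009·111.31)²) = √(4.95686 + 1.00358) = 2.441 km
S2–S5: √((0.040·111.32)² + (-0.033·111.31)²) = √(19.82743 + 13.49262) = 5.772 km
S3–S4: √((-0.016·111.32)² + (-0.001·111.31)²) = √(3.17239 + 0.01239) = 1.785 km
S3–S5: √((0.004·111.32)² + (-0.025·111.31)²) = √(0.19827 + 7.74370) = 2.818 km
S4–S5: √((0.020·111.32)² + (-0.024·111.31)²) = √(4.95686 + 7.13659) = 3.478 km
Closest pair: S3–S4 at 1.785 km.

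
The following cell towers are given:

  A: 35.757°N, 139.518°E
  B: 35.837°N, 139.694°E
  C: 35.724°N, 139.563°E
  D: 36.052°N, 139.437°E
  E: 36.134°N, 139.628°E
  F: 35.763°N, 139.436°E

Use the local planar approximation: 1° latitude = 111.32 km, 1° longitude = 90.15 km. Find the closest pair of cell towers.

A and C

Pairwise distances:
A–B: √((0.080·111.32)² + (0.176·90.15)²) = √(79.30971 + 251.74265) = 18.195 km
A–C: √((-0.033·111.32)² + (0.045·90.15)²) = √(13.49504 + 16.45722) = 5.473 km
A–D: √((0.295·111.32)² + (-0.081·90.15)²) = √(1078.42619 + 53.32139) = 33.641 km
A–E: √((0.377·111.32)² + (0.110·90.15)²) = √(1761.28281 + 98.33697) = 43.123 km
A–F: √((0.006·111.32)² + (-0.082·90.15)²) = √(0.44612 + 54.64610) = 7.422 km
B–C: √((-0.113·111.32)² + (-0.131·90.15)²) = √(158.23527 + 139.46783) = 17.254 km
B–D: √((0.215·111.32)² + (-0.257·90.15)²) = √(572.82678 + 536.78171) = 33.311 km
B–E: √((0.297·111.32)² + (-0.066·90.15)²) = √(1093.09849 + 35.40131) = 33.593 km
B–F: √((-0.074·111.32)² + (-0.258·90.15)²) = √(67.85937 + 540.96713) = 24.674 km
C–D: √((0.328·111.32)² + (-0.126·90.15)²) = √(1333.19625 + 129.02461) = 38.239 km
C–E: √((0.410·111.32)² + (0.065·90.15)²) = √(2083.11914 + 34.33667) = 46.016 km
C–F: √((0.039·111.32)² + (-0.127·90.15)²) = √(18.84845 + 131.08075) = 12.245 km
D–E: √((0.082·111.32)² + (0.191·90.15)²) = √(83.32477 + 296.48191) = 19.489 km
D–F: √((-0.289·111.32)² + (-0.001·90.15)²) = √(1035.00413 + 0.00813) = 32.172 km
E–F: √((-0.371·111.32)² + (-0.192·90.15)²) = √(1705.66687 + 299.59456) = 44.780 km
Closest pair: A–C at 5.473 km.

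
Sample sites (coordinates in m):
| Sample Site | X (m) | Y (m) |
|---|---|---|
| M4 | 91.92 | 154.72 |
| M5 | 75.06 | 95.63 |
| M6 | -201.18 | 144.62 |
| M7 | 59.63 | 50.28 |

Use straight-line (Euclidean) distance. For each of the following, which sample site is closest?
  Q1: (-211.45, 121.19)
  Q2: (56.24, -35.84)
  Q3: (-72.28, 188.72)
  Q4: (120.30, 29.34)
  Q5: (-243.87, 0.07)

Q1 at (-211.45, 121.19):
  M4: 305.22 m
  M5: 287.65 m
  M6: 25.58 m
  M7: 280.20 m
  → nearest: M6 (25.58 m)
Q2 at (56.24, -35.84):
  M4: 193.87 m
  M5: 132.81 m
  M6: 314.37 m
  M7: 86.19 m
  → nearest: M7 (86.19 m)
Q3 at (-72.28, 188.72):
  M4: 167.68 m
  M5: 174.28 m
  M6: 136.24 m
  M7: 191.22 m
  → nearest: M6 (136.24 m)
Q4 at (120.30, 29.34):
  M4: 128.55 m
  M5: 80.26 m
  M6: 341.52 m
  M7: 64.18 m
  → nearest: M7 (64.18 m)
Q5 at (-243.87, 0.07):
  M4: 369.69 m
  M5: 332.94 m
  M6: 150.72 m
  M7: 307.63 m
  → nearest: M6 (150.72 m)

Q1→M6; Q2→M7; Q3→M6; Q4→M7; Q5→M6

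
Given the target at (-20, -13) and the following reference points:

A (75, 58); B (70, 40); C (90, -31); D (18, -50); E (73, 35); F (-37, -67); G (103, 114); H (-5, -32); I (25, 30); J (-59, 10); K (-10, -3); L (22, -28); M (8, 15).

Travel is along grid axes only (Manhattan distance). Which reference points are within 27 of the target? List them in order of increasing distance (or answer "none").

K

Distances from (-20, -13):
A: |95| + |71| = 95 + 71 = 166
B: |90| + |53| = 90 + 53 = 143
C: |110| + |-18| = 110 + 18 = 128
D: |38| + |-37| = 38 + 37 = 75
E: |93| + |48| = 93 + 48 = 141
F: |-17| + |-54| = 17 + 54 = 71
G: |123| + |127| = 123 + 127 = 250
H: |15| + |-19| = 15 + 19 = 34
I: |45| + |43| = 45 + 43 = 88
J: |-39| + |23| = 39 + 23 = 62
K: |10| + |10| = 10 + 10 = 20
L: |42| + |-15| = 42 + 15 = 57
M: |28| + |28| = 28 + 28 = 56
Threshold 27: K (20) is within range.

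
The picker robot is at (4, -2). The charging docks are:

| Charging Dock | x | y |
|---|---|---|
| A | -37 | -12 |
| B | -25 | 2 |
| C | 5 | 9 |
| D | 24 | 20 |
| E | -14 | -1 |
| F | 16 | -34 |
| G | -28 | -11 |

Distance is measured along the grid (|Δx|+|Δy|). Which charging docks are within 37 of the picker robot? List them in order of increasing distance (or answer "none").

Distances from (4, -2):
A: |-41| + |-10| = 41 + 10 = 51
B: |-29| + |4| = 29 + 4 = 33
C: |1| + |11| = 1 + 11 = 12
D: |20| + |22| = 20 + 22 = 42
E: |-18| + |1| = 18 + 1 = 19
F: |12| + |-32| = 12 + 32 = 44
G: |-32| + |-9| = 32 + 9 = 41
Threshold 37: C (12), E (19), B (33) are within range.

C, E, B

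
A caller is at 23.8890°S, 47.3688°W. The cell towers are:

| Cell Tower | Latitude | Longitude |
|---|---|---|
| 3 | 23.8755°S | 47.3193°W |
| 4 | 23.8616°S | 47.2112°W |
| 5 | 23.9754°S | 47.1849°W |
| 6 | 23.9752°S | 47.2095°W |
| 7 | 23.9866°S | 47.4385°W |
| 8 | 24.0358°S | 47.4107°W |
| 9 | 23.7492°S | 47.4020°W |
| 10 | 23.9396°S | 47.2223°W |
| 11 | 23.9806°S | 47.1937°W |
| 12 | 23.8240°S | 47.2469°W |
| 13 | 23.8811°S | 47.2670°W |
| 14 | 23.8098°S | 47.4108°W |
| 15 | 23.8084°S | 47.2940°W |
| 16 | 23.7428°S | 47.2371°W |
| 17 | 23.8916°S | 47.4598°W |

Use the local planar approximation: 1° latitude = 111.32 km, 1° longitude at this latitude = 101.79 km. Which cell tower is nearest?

Distances from 23.8890°S, 47.3688°W:
3: √((0.0135·111.32)² + (0.0495·101.79)²) = √(2.258468 + 25.387540) = 5.2579 km
4: √((0.0274·111.32)² + (0.1576·101.79)²) = √(9.303525 + 257.349101) = 16.3295 km
5: √((-0.0864·111.32)² + (0.1839·101.79)²) = √(92.506847 + 350.407737) = 21.0455 km
6: √((-0.0862·111.32)² + (0.1593·101.79)²) = √(92.079071 + 262.930992) = 18.8417 km
7: √((-0.0976·111.32)² + (-0.0697·101.79)²) = √(118.044574 + 50.335662) = 12.9761 km
8: √((-0.1468·111.32)² + (-0.0419·101.79)²) = √(267.053643 + 18.190234) = 16.8892 km
9: √((0.1398·111.32)² + (-0.0332·101.79)²) = √(242.192527 + 11.420534) = 15.9252 km
10: √((-0.0506·111.32)² + (0.1465·101.79)²) = √(31.728346 + 222.374753) = 15.9406 km
11: √((-0.0916·111.32)² + (0.1751·101.79)²) = √(103.977014 + 317.674621) = 20.5342 km
12: √((0.0650·111.32)² + (0.1219·101.79)²) = √(52.356802 + 153.963452) = 14.3639 km
13: √((0.0079·111.32)² + (0.1018·101.79)²) = √(0.773394 + 107.375645) = 10.3995 km
14: √((0.0792·111.32)² + (-0.0420·101.79)²) = √(77.731448 + 18.277164) = 9.7984 km
15: √((0.0806·111.32)² + (0.0748·101.79)²) = √(80.503818 + 57.971351) = 11.7675 km
16: √((0.1462·111.32)² + (0.1317·101.79)²) = √(264.875104 + 179.713945) = 21.0853 km
17: √((-0.0026·111.32)² + (-0.0910·101.79)²) = √(0.083771 + 85.801131) = 9.2674 km
Minimum: 3 at 5.2579 km.

3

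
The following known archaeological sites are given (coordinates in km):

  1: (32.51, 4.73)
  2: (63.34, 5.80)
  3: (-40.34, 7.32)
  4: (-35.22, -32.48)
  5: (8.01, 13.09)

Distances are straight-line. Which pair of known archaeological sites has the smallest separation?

Pairwise distances:
1–2: 30.85 km
1–3: 72.90 km
1–4: 77.28 km
1–5: 25.89 km
2–3: 103.69 km
2–4: 105.73 km
2–5: 55.81 km
3–4: 40.13 km
3–5: 48.69 km
4–5: 62.81 km
Closest pair: 1–5 at 25.89 km.

1 and 5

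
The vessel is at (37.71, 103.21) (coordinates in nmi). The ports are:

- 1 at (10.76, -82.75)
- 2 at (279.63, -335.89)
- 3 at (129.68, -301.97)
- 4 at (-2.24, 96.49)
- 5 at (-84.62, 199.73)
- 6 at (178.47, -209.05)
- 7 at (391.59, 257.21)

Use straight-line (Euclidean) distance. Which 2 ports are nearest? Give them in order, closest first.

4, 5

Distances from (37.71, 103.21):
1: 187.90 nmi
2: 501.33 nmi
3: 415.49 nmi
4: 40.51 nmi
5: 155.82 nmi
6: 342.52 nmi
7: 385.94 nmi
Sorted: 4 (40.51 nmi) < 5 (155.82 nmi) < 1 (187.90 nmi) < 6 (342.52 nmi) < …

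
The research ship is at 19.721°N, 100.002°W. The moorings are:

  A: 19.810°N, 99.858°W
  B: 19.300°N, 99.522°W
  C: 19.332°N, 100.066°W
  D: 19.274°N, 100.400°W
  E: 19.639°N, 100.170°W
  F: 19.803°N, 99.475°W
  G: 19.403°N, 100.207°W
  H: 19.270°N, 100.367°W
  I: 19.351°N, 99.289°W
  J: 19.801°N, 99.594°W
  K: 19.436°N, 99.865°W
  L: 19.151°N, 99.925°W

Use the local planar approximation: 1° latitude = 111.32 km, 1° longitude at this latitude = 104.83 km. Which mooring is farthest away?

I

Distances from 19.721°N, 100.002°W:
A: √((0.089·111.32)² + (0.144·104.83)²) = √(98.15816 + 227.87472) = 18.056 km
B: √((-0.421·111.32)² + (0.480·104.83)²) = √(2196.39571 + 2531.94138) = 68.763 km
C: √((-0.389·111.32)² + (-0.064·104.83)²) = √(1875.19138 + 45.01229) = 43.820 km
D: √((-0.447·111.32)² + (-0.398·104.83)²) = √(2476.06158 + 1740.75366) = 64.937 km
E: √((-0.082·111.32)² + (-0.168·104.83)²) = √(83.32477 + 310.16282) = 19.837 km
F: √((0.082·111.32)² + (0.527·104.83)²) = √(83.32477 + 3052.05533) = 55.994 km
G: √((-0.318·111.32)² + (-0.205·104.83)²) = √(1253.14301 + 461.82655) = 41.412 km
H: √((-0.451·111.32)² + (-0.365·104.83)²) = √(2520.57416 + 1464.05334) = 63.124 km
I: √((-0.370·111.32)² + (0.713·104.83)²) = √(1696.48429 + 5586.63414) = 85.341 km
J: √((0.080·111.32)² + (0.408·104.83)²) = √(79.30971 + 1829.32765) = 43.688 km
K: √((-0.285·111.32)² + (0.137·104.83)²) = √(1006.55177 + 206.25871) = 34.825 km
L: √((-0.570·111.32)² + (0.077·104.83)²) = √(4026.20707 + 65.15573) = 63.964 km
Maximum: I at 85.341 km.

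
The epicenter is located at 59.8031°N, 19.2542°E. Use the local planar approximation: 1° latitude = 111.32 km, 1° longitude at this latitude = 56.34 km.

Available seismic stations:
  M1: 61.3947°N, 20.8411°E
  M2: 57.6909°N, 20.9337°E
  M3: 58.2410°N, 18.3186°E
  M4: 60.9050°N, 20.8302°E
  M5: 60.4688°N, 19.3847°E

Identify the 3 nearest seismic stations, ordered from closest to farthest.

Distances from 59.8031°N, 19.2542°E:
M1: 198.4567 km
M2: 253.4555 km
M3: 181.7066 km
M4: 151.4276 km
M5: 74.4696 km
Sorted: M5 (74.4696 km) < M4 (151.4276 km) < M3 (181.7066 km) < M1 (198.4567 km) < M2 (253.4555 km)

M5, M4, M3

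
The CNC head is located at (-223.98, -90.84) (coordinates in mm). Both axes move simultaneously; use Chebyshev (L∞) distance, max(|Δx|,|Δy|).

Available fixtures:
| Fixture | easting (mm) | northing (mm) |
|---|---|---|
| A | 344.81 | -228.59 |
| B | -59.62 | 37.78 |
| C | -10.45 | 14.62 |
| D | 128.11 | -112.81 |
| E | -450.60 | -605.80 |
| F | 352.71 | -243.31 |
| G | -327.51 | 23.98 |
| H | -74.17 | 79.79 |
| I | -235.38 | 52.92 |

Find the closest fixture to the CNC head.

Distances from (-223.98, -90.84):
A: 568.79 mm
B: 164.36 mm
C: 213.53 mm
D: 352.09 mm
E: 514.96 mm
F: 576.69 mm
G: 114.82 mm
H: 170.63 mm
I: 143.76 mm
Minimum: G at 114.82 mm.

G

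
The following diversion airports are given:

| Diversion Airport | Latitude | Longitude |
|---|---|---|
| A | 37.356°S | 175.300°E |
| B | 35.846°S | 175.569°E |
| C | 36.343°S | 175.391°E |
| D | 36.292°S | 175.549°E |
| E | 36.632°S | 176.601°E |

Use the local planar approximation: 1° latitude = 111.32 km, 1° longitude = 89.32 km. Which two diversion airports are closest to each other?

Pairwise distances:
A–B: √((1.510·111.32)² + (0.269·89.32)²) = √(28255.32389 + 577.30057) = 169.802 km
A–C: √((1.013·111.32)² + (0.091·89.32)²) = √(12716.43237 + 66.06633) = 113.060 km
A–D: √((1.064·111.32)² + (0.249·89.32)²) = √(14029.09484 + 494.64785) = 120.514 km
A–E: √((0.724·111.32)² + (1.301·89.32)²) = √(6495.66363 + 13503.67640) = 141.419 km
B–C: √((-0.497·111.32)² + (-0.178·89.32)²) = √(3060.97070 + 252.77693) = 57.565 km
B–D: √((-0.446·111.32)² + (-0.020·89.32)²) = √(2464.99540 + 3.19122) = 49.681 km
B–E: √((-0.786·111.32)² + (1.032·89.32)²) = √(7655.81601 + 8496.82793) = 127.093 km
C–D: √((0.051·111.32)² + (0.158·89.32)²) = √(32.23196 + 199.16435) = 15.212 km
C–E: √((-0.289·111.32)² + (1.210·89.32)²) = √(1035.00413 + 11680.68116) = 112.764 km
D–E: √((-0.340·111.32)² + (1.052·89.32)²) = √(1432.53166 + 8829.35357) = 101.301 km
Closest pair: C–D at 15.212 km.

C and D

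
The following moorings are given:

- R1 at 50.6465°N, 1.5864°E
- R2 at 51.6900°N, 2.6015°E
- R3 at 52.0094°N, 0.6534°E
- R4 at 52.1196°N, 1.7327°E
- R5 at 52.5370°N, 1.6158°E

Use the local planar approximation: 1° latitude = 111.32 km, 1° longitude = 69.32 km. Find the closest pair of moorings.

R4 and R5

Pairwise distances:
R4–R5: √((0.4174·111.32)² + (-0.1169·69.32)²) = √(2158.993251 + 65.666842) = 47.1663 km
R3–R4: √((0.1102·111.32)² + (1.0793·69.32)²) = √(150.490673 + 5597.594861) = 75.8161 km
R2–R4: √((0.4296·111.32)² + (-0.8688·69.32)²) = √(2287.046216 + 3627.076642) = 76.9033 km
R3–R5: √((0.5276·111.32)² + (0.9624·69.32)²) = √(3449.498569 + 4450.700155) = 88.8831 km
R2–R5: √((0.8470·111.32)² + (-0.9857·69.32)²) = √(8890.234487 + 4668.814523) = 116.4433 km
R1–R2: √((1.0435·111.32)² + (1.0151·69.32)²) = √(13493.707820 + 4951.476972) = 135.8131 km
R2–R3: √((0.3194·111.32)² + (-1.9481·69.32)²) = √(1264.201260 + 18236.420629) = 139.6446 km
R1–R4: √((1.4731·111.32)² + (0.1463·69.32)²) = √(26891.241586 + 102.850347) = 164.2988 km
R1–R3: √((1.3629·111.32)² + (-0.9330·69.32)²) = √(23018.360020 + 4182.928061) = 164.9281 km
R1–R5: √((1.8905·111.32)² + (0.0294·69.32)²) = √(44289.396114 + 4.153477) = 210.4603 km
Closest pair: R4–R5 at 47.1663 km.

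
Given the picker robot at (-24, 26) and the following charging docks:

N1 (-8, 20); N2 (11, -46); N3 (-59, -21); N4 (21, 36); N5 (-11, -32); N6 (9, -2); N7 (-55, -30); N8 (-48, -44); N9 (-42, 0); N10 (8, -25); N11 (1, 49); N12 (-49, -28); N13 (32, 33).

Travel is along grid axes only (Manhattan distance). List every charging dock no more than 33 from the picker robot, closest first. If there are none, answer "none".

Distances from (-24, 26):
N1: |16| + |-6| = 16 + 6 = 22
N2: |35| + |-72| = 35 + 72 = 107
N3: |-35| + |-47| = 35 + 47 = 82
N4: |45| + |10| = 45 + 10 = 55
N5: |13| + |-58| = 13 + 58 = 71
N6: |33| + |-28| = 33 + 28 = 61
N7: |-31| + |-56| = 31 + 56 = 87
N8: |-24| + |-70| = 24 + 70 = 94
N9: |-18| + |-26| = 18 + 26 = 44
N10: |32| + |-51| = 32 + 51 = 83
N11: |25| + |23| = 25 + 23 = 48
N12: |-25| + |-54| = 25 + 54 = 79
N13: |56| + |7| = 56 + 7 = 63
Threshold 33: N1 (22) is within range.

N1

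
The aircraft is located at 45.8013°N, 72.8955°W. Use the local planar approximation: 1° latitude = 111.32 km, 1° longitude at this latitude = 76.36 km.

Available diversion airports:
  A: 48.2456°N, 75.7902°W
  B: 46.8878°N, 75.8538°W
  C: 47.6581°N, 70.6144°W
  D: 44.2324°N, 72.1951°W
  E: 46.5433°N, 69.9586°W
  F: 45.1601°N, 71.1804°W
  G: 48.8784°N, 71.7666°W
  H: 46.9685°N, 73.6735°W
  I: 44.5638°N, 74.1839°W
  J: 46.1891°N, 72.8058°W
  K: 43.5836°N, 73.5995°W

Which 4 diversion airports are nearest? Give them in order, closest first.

Distances from 45.8013°N, 72.8955°W:
A: 350.5660 km
B: 256.2374 km
C: 270.3050 km
D: 182.6554 km
E: 238.9895 km
F: 149.1533 km
G: 353.2230 km
H: 142.8700 km
I: 169.2822 km
J: 43.7099 km
K: 252.6595 km
Sorted: J (43.7099 km) < H (142.8700 km) < F (149.1533 km) < I (169.2822 km) < D (182.6554 km) < E (238.9895 km) < …

J, H, F, I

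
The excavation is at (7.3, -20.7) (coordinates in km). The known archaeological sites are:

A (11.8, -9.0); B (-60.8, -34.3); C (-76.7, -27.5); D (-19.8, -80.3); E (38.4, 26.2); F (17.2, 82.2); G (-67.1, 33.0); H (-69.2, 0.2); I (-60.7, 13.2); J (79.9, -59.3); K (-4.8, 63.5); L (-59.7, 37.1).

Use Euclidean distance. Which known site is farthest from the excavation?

F

Distances from (7.3, -20.7):
A: 12.5 km
B: 69.4 km
C: 84.3 km
D: 65.5 km
E: 56.3 km
F: 103.4 km
G: 91.8 km
H: 79.3 km
I: 76.0 km
J: 82.2 km
K: 85.1 km
L: 88.5 km
Maximum: F at 103.4 km.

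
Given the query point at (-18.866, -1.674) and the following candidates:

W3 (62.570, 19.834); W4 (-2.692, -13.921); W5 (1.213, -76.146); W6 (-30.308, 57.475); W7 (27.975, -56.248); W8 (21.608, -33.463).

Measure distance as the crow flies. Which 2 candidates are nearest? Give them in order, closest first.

W4, W8

Distances from (-18.866, -1.674):
W3: 84.228
W4: 20.288
W5: 77.131
W6: 60.246
W7: 71.919
W8: 51.465
Sorted: W4 (20.288) < W8 (51.465) < W6 (60.246) < W7 (71.919) < …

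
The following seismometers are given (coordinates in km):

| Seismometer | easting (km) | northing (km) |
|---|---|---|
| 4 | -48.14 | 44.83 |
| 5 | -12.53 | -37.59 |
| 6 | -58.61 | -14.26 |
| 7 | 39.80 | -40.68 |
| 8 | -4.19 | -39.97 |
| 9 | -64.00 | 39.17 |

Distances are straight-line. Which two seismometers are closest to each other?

Pairwise distances:
5–8: √((8.34)² + (-2.38)²) = √(69.5556 + 5.6644) = 8.67 km
4–9: √((-15.86)² + (-5.66)²) = √(251.5396 + 32.0356) = 16.84 km
7–8: √((-43.99)² + (0.71)²) = √(1935.1201 + 0.5041) = 44.00 km
5–6: √((-46.08)² + (23.33)²) = √(2123.3664 + 544.2889) = 51.65 km
5–7: √((52.33)² + (-3.09)²) = √(2738.4289 + 9.5481) = 52.42 km
6–9: √((-5.39)² + (53.43)²) = √(29.0521 + 2854.7649) = 53.70 km
4–6: √((-10.47)² + (-59.09)²) = √(109.6209 + 3491.6281) = 60.01 km
6–8: √((54.42)² + (-25.71)²) = √(2961.5364 + 661.0041) = 60.19 km
4–5: √((35.61)² + (-82.42)²) = √(1268.0721 + 6793.0564) = 89.78 km
5–9: √((-51.47)² + (76.76)²) = √(2649.1609 + 5892.0976) = 92.42 km
4–8: √((43.95)² + (-84.80)²) = √(1931.6025 + 7191.0400) = 95.51 km
8–9: √((-59.81)² + (79.14)²) = √(3577.2361 + 6263.1396) = 99.20 km
6–7: √((98.41)² + (-26.42)²) = √(9684.5281 + 698.0164) = 101.89 km
4–7: √((87.94)² + (-85.51)²) = √(7733.4436 + 7311.9601) = 122.66 km
7–9: √((-103.80)² + (79.85)²) = √(10774.4400 + 6376.0225) = 130.96 km
Closest pair: 5–8 at 8.67 km.

5 and 8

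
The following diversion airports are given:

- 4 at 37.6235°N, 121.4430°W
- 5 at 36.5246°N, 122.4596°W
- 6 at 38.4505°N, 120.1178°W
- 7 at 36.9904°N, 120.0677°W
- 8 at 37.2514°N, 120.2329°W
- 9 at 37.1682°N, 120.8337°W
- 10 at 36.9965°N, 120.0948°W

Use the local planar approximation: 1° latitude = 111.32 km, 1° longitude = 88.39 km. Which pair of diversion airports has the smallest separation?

Pairwise distances:
4–5: √((-1.0989·111.32)² + (-1.0166·88.39)²) = √(14964.518314 + 8074.329691) = 151.7855 km
4–6: √((0.8270·111.32)² + (1.3252·88.39)²) = √(8475.345559 + 13720.474223) = 148.9826 km
4–7: √((-0.6331·111.32)² + (1.3753·88.39)²) = √(4966.964115 + 14777.506321) = 140.5150 km
4–8: √((-0.3721·111.32)² + (1.2101·88.39)²) = √(1715.796333 + 11440.599687) = 114.7013 km
4–9: √((-0.4553·111.32)² + (0.6093·88.39)²) = √(2568.867451 + 2900.471644) = 73.9550 km
4–10: √((-0.6270·111.32)² + (1.3482·88.39)²) = √(4871.710550 + 14200.868746) = 138.1035 km
5–6: √((1.9259·111.32)² + (2.3418·88.39)²) = √(45963.581492 + 42845.564697) = 298.0086 km
5–7: √((0.4658·111.32)² + (2.3919·88.39)²) = √(2688.718675 + 44698.433736) = 217.6859 km
5–8: √((0.7268·111.32)² + (2.2267·88.39)²) = √(6546.003491 + 38737.330241) = 212.7988 km
5–9: √((0.6436·111.32)² + (1.6259·88.39)²) = √(5133.085121 + 20653.512884) = 160.5821 km
5–10: √((0.4719·111.32)² + (2.3648·88.39)²) = √(2759.601358 + 43691.313505) = 215.5247 km
6–7: √((-1.4601·111.32)² + (0.0501·88.39)²) = √(26418.709369 + 19.610186) = 162.5986 km
6–8: √((-1.1991·111.32)² + (-0.1151·88.39)²) = √(17817.928066 + 103.503948) = 133.8710 km
6–9: √((-1.2823·111.32)² + (-0.7159·88.39)²) = √(20376.316597 + 4004.156033) = 156.1425 km
6–10: √((-1.4540·111.32)² + (0.0230·88.39)²) = √(26198.426522 + 4.132967) = 161.8720 km
7–8: √((0.2610·111.32)² + (-0.1652·88.39)²) = √(844.165132 + 213.219222) = 32.5174 km
7–9: √((0.1778·111.32)² + (-0.7660·88.39)²) = √(391.750815 + 4584.202641) = 70.5404 km
7–10: √((0.0061·111.32)² + (-0.0271·88.39)²) = √(0.461112 + 5.737793) = 2.4898 km
8–9: √((-0.0832·111.32)² + (-0.6008·88.39)²) = √(85.781384 + 2820.110437) = 53.9063 km
8–10: √((-0.2549·111.32)² + (0.1381·88.39)²) = √(805.167184 + 149.002524) = 30.8896 km
9–10: √((-0.1717·111.32)² + (0.7389·88.39)²) = √(365.331387 + 4265.575182) = 68.0508 km
Closest pair: 7–10 at 2.4898 km.

7 and 10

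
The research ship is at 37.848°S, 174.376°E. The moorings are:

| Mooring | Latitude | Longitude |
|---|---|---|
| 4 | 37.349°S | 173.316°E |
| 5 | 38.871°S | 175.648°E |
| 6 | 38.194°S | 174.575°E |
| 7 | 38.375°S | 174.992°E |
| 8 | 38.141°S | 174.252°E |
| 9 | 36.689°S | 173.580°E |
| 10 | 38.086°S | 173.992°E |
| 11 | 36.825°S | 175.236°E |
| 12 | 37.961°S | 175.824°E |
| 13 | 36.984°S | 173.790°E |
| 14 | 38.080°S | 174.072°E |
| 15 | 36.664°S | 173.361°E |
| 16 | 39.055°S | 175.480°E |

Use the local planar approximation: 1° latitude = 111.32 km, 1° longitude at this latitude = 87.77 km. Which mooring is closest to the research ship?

8

Distances from 37.848°S, 174.376°E:
4: 108.358 km
5: 159.477 km
6: 42.292 km
7: 79.780 km
8: 34.385 km
9: 146.722 km
10: 42.870 km
11: 136.625 km
12: 127.712 km
13: 109.069 km
14: 37.134 km
15: 159.086 km
16: 165.658 km
Minimum: 8 at 34.385 km.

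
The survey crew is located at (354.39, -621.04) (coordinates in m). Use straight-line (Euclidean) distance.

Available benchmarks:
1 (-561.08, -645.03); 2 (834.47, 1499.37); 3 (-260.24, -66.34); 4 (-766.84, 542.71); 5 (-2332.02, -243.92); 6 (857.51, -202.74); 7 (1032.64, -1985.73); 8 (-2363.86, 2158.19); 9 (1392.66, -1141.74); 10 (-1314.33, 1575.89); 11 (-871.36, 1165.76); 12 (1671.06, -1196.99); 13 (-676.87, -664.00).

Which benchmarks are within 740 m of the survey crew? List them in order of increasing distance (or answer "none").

Distances from (354.39, -621.04):
1: √((-915.47)² + (-23.99)²) = √(838085.3209 + 575.5201) = 915.78 m
2: √((480.08)² + (2120.41)²) = √(230476.8064 + 4496138.5681) = 2174.08 m
3: √((-614.63)² + (554.70)²) = √(377770.0369 + 307692.0900) = 827.93 m
4: √((-1121.23)² + (1163.75)²) = √(1257156.7129 + 1354314.0625) = 1616.00 m
5: √((-2686.41)² + (377.12)²) = √(7216798.6881 + 142219.4944) = 2712.75 m
6: √((503.12)² + (418.30)²) = √(253129.7344 + 174974.8900) = 654.30 m
7: √((678.25)² + (-1364.69)²) = √(460023.0625 + 1862378.7961) = 1523.94 m
8: √((-2718.25)² + (2779.23)²) = √(7388883.0625 + 7724119.3929) = 3887.54 m
9: √((1038.27)² + (-520.70)²) = √(1078004.5929 + 271128.4900) = 1161.52 m
10: √((-1668.72)² + (2196.93)²) = √(2784626.4384 + 4826501.4249) = 2758.83 m
11: √((-1225.75)² + (1786.80)²) = √(1502463.0625 + 3192654.2400) = 2166.82 m
12: √((1316.67)² + (-575.95)²) = √(1733619.8889 + 331718.4025) = 1437.13 m
13: √((-1031.26)² + (-42.96)²) = √(1063497.1876 + 1845.5616) = 1032.15 m
Threshold 740 m: 6 (654.30 m) is within range.

6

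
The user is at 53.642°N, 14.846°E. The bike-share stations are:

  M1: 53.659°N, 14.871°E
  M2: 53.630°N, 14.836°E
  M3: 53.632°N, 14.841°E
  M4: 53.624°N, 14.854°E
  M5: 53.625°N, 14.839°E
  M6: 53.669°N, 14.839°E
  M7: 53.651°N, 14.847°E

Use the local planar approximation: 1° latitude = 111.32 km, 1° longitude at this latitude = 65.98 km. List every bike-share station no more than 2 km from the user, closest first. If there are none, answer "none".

M7, M3, M2, M5

Distances from 53.642°N, 14.846°E:
M1: √((0.017·111.32)² + (0.025·65.98)²) = √(3.58133 + 2.72085) = 2.510 km
M2: √((-0.012·111.32)² + (-0.010·65.98)²) = √(1.78447 + 0.43534) = 1.490 km
M3: √((-0.010·111.32)² + (-0.005·65.98)²) = √(1.23921 + 0.10883) = 1.161 km
M4: √((-0.018·111.32)² + (0.008·65.98)²) = √(4.01505 + 0.27862) = 2.072 km
M5: √((-0.017·111.32)² + (-0.007·65.98)²) = √(3.58133 + 0.21331) = 1.948 km
M6: √((0.027·111.32)² + (-0.007·65.98)²) = √(9.03387 + 0.21331) = 3.041 km
M7: √((0.009·111.32)² + (0.001·65.98)²) = √(1.00376 + 0.00435) = 1.004 km
Threshold 2 km: M7 (1.004 km), M3 (1.161 km), M2 (1.490 km), M5 (1.948 km) are within range.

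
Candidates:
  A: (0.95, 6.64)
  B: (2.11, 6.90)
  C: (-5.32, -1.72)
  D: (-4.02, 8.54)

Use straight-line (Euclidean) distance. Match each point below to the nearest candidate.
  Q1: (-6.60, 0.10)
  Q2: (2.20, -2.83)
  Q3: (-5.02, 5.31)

Q1→C; Q2→C; Q3→D

Q1 at (-6.60, 0.10):
  A: 9.99
  B: 11.05
  C: 2.23
  D: 8.83
  → nearest: C (2.23)
Q2 at (2.20, -2.83):
  A: 9.55
  B: 9.73
  C: 7.60
  D: 12.96
  → nearest: C (7.60)
Q3 at (-5.02, 5.31):
  A: 6.12
  B: 7.31
  C: 7.04
  D: 3.38
  → nearest: D (3.38)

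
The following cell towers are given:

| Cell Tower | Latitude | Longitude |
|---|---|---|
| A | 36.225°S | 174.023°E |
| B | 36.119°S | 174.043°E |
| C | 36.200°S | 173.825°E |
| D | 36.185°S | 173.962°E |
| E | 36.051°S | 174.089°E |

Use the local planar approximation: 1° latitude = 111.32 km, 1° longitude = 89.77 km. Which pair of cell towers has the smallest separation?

Pairwise distances:
A–B: 11.936 km
A–C: 17.991 km
A–D: 7.058 km
A–E: 20.256 km
B–C: 21.547 km
B–D: 10.337 km
B–E: 8.623 km
C–D: 12.411 km
C–E: 28.927 km
D–E: 18.775 km
Closest pair: A–D at 7.058 km.

A and D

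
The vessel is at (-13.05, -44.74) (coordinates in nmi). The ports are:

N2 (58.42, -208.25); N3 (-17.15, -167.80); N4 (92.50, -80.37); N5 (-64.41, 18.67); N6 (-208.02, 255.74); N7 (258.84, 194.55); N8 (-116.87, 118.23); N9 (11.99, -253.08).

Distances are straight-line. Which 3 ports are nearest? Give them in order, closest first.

N5, N4, N3

Distances from (-13.05, -44.74):
N2: √((71.47)² + (-163.51)²) = √(5107.9609 + 26735.5201) = 178.45 nmi
N3: √((-4.10)² + (-123.06)²) = √(16.8100 + 15143.7636) = 123.13 nmi
N4: √((105.55)² + (-35.63)²) = √(11140.8025 + 1269.4969) = 111.40 nmi
N5: √((-51.36)² + (63.41)²) = √(2637.8496 + 4020.8281) = 81.60 nmi
N6: √((-194.97)² + (300.48)²) = √(38013.3009 + 90288.2304) = 358.19 nmi
N7: √((271.89)² + (239.29)²) = √(73924.1721 + 57259.7041) = 362.19 nmi
N8: √((-103.82)² + (162.97)²) = √(10778.5924 + 26559.2209) = 193.23 nmi
N9: √((25.04)² + (-208.34)²) = √(627.0016 + 43405.5556) = 209.84 nmi
Sorted: N5 (81.60 nmi) < N4 (111.40 nmi) < N3 (123.13 nmi) < N2 (178.45 nmi) < N8 (193.23 nmi) < …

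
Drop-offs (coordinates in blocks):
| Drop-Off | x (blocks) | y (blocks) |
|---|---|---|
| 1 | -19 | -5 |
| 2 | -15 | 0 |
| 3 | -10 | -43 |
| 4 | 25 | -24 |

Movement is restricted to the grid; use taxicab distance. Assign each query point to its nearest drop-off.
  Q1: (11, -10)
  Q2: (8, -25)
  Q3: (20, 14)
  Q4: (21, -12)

Q1→4; Q2→4; Q3→4; Q4→4

Q1 at (11, -10):
  1: |-30| + |5| = 30 + 5 = 35 blocks
  2: |-26| + |10| = 26 + 10 = 36 blocks
  3: |-21| + |-33| = 21 + 33 = 54 blocks
  4: |14| + |-14| = 14 + 14 = 28 blocks
  → nearest: 4 (28 blocks)
Q2 at (8, -25):
  1: |-27| + |20| = 27 + 20 = 47 blocks
  2: |-23| + |25| = 23 + 25 = 48 blocks
  3: |-18| + |-18| = 18 + 18 = 36 blocks
  4: |17| + |1| = 17 + 1 = 18 blocks
  → nearest: 4 (18 blocks)
Q3 at (20, 14):
  1: |-39| + |-19| = 39 + 19 = 58 blocks
  2: |-35| + |-14| = 35 + 14 = 49 blocks
  3: |-30| + |-57| = 30 + 57 = 87 blocks
  4: |5| + |-38| = 5 + 38 = 43 blocks
  → nearest: 4 (43 blocks)
Q4 at (21, -12):
  1: |-40| + |7| = 40 + 7 = 47 blocks
  2: |-36| + |12| = 36 + 12 = 48 blocks
  3: |-31| + |-31| = 31 + 31 = 62 blocks
  4: |4| + |-12| = 4 + 12 = 16 blocks
  → nearest: 4 (16 blocks)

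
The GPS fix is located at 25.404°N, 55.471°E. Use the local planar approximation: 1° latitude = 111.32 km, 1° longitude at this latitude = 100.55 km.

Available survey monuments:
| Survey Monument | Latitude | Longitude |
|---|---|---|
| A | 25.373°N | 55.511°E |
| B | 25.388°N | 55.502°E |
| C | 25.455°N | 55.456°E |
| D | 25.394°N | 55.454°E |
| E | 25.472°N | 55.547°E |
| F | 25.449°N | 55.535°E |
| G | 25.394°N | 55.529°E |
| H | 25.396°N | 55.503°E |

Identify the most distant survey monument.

E

Distances from 25.404°N, 55.471°E:
A: √((-0.031·111.32)² + (0.040·100.55)²) = √(11.90885 + 16.17648) = 5.300 km
B: √((-0.016·111.32)² + (0.031·100.55)²) = √(3.17239 + 9.71600) = 3.590 km
C: √((0.051·111.32)² + (-0.015·100.55)²) = √(32.23196 + 2.27482) = 5.874 km
D: √((-0.010·111.32)² + (-0.017·100.55)²) = √(1.23921 + 2.92188) = 2.040 km
E: √((0.068·111.32)² + (0.076·100.55)²) = √(57.30127 + 58.39711) = 10.756 km
F: √((0.045·111.32)² + (0.064·100.55)²) = √(25.09409 + 41.41180) = 8.155 km
G: √((-0.010·111.32)² + (0.058·100.55)²) = √(1.23921 + 34.01106) = 5.937 km
H: √((-0.008·111.32)² + (0.032·100.55)²) = √(0.79310 + 10.35295) = 3.339 km
Maximum: E at 10.756 km.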